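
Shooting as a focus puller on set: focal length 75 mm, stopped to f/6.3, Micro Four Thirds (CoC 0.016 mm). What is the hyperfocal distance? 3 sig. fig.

Hyperfocal distance H = f²/(N·c) + f = 75²/(6.3 × 0.016) + 75 = 5625/0.1008 + 75 ≈ 55878.6 mm ≈ 55.9 m.

55.9 m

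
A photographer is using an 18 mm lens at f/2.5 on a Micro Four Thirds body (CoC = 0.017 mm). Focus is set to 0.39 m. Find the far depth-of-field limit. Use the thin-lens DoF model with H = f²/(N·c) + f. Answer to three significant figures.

410 mm

Hyperfocal distance H = f²/(N·c) + f = 18²/(2.5 × 0.017) + 18 = 324/0.0425 + 18 ≈ 7641.5 mm ≈ 7.642 m.
Far limit Df = s·(H − f)/(H − s) = 390 × (7641.5 − 18) / (7641.5 − 390) = 390 × 7623.5 / 7251.5 ≈ 410.01 mm.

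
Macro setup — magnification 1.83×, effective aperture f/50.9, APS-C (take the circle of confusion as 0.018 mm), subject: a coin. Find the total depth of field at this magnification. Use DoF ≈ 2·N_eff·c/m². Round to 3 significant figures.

At magnification m, DoF ≈ 2·N_eff·c/m² = 2 × 50.9 × 0.018 / 1.83² = 1.832 / 3.349 ≈ 0.547 mm.

0.547 mm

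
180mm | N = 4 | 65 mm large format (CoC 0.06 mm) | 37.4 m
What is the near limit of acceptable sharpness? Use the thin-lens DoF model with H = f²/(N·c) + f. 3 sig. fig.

Hyperfocal distance H = f²/(N·c) + f = 180²/(4 × 0.06) + 180 = 32400/0.24 + 180 ≈ 135180.0 mm ≈ 135.2 m.
Near limit Dn = s·(H − f)/(H + s − 2f) = 37400 × (135180.0 − 180) / (135180.0 + 37400 − 2 × 180) = 37400 × 135000.0 / 172220.0 ≈ 29317 mm ≈ 29.3 m.

29.3 m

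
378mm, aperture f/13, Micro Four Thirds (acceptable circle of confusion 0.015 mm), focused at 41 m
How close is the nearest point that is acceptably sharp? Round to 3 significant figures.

Hyperfocal distance H = f²/(N·c) + f = 378²/(13 × 0.015) + 378 = 142884/0.195 + 378 ≈ 733116.5 mm ≈ 733.1 m.
Near limit Dn = s·(H − f)/(H + s − 2f) = 41000 × (733116.5 − 378) / (733116.5 + 41000 − 2 × 378) = 41000 × 732738.5 / 773360.5 ≈ 38846 mm ≈ 38.8 m.

38.8 m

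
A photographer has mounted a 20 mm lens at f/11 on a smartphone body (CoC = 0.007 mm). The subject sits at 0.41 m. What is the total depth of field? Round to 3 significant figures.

61.9 mm

Hyperfocal distance H = f²/(N·c) + f = 20²/(11 × 0.007) + 20 = 400/0.077 + 20 ≈ 5214.8 mm ≈ 5.215 m.
Near limit Dn = s·(H − f)/(H + s − 2f) = 410 × (5214.8 − 20) / (5214.8 + 410 − 2 × 20) = 410 × 5194.8 / 5584.8 ≈ 381.369 mm.
Far limit Df = s·(H − f)/(H − s) = 410 × (5214.8 − 20) / (5214.8 − 410) = 410 × 5194.8 / 4804.8 ≈ 443.279 mm.
Depth of field = Df − Dn = 443.279 − 381.369 ≈ 61.910 mm.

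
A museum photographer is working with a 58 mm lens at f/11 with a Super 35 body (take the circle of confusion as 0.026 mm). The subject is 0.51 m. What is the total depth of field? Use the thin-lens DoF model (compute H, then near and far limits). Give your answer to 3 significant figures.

Hyperfocal distance H = f²/(N·c) + f = 58²/(11 × 0.026) + 58 = 3364/0.286 + 58 ≈ 11820.2 mm ≈ 11.82 m.
Near limit Dn = s·(H − f)/(H + s − 2f) = 510 × (11820.2 − 58) / (11820.2 + 510 − 2 × 58) = 510 × 11762.2 / 12214.2 ≈ 491.127 mm.
Far limit Df = s·(H − f)/(H − s) = 510 × (11820.2 − 58) / (11820.2 − 510) = 510 × 11762.2 / 11310.2 ≈ 530.382 mm.
Depth of field = Df − Dn = 530.382 − 491.127 ≈ 39.255 mm.

39.3 mm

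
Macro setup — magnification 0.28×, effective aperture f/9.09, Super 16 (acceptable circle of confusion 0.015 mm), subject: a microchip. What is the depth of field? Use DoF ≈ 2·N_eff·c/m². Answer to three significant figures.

At magnification m, DoF ≈ 2·N_eff·c/m² = 2 × 9.09 × 0.015 / 0.28² = 0.2727 / 0.0784 ≈ 3.48 mm.

3.48 mm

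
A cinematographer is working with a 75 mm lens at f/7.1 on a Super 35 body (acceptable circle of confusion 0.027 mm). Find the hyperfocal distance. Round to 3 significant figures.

Hyperfocal distance H = f²/(N·c) + f = 75²/(7.1 × 0.027) + 75 = 5625/0.1917 + 75 ≈ 29417.7 mm ≈ 29.4 m.

29.4 m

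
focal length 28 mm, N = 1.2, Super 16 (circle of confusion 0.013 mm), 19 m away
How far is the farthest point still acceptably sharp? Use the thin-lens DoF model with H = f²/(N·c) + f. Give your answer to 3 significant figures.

Hyperfocal distance H = f²/(N·c) + f = 28²/(1.2 × 0.013) + 28 = 784/0.0156 + 28 ≈ 50284.4 mm ≈ 50.28 m.
Far limit Df = s·(H − f)/(H − s) = 19000 × (50284.4 − 28) / (50284.4 − 19000) = 19000 × 50256.4 / 31284.4 ≈ 30522 mm ≈ 30.5 m.

30.5 m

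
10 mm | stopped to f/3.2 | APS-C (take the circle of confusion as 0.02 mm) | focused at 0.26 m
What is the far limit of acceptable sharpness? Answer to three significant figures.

Hyperfocal distance H = f²/(N·c) + f = 10²/(3.2 × 0.02) + 10 = 100/0.064 + 10 ≈ 1572.5 mm ≈ 1.573 m.
Far limit Df = s·(H − f)/(H − s) = 260 × (1572.5 − 10) / (1572.5 − 260) = 260 × 1562.5 / 1312.5 ≈ 309.52 mm.

310 mm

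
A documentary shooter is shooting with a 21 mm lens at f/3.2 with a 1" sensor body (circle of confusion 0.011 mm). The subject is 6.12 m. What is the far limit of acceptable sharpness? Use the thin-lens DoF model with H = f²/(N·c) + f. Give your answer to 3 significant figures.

11.9 m

Hyperfocal distance H = f²/(N·c) + f = 21²/(3.2 × 0.011) + 21 = 441/0.0352 + 21 ≈ 12549.4 mm ≈ 12.55 m.
Far limit Df = s·(H − f)/(H − s) = 6120 × (12549.4 − 21) / (12549.4 − 6120) = 6120 × 12528.4 / 6429.4 ≈ 11925 mm ≈ 11.9 m.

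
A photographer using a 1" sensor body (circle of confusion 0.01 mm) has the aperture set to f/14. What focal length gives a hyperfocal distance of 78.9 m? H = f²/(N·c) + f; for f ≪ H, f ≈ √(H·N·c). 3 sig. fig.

105 mm

From H = f²/(N·c) + f, with f ≪ H: f ≈ √(H·N·c) = √(78900 × 14 × 0.01) = √11046 ≈ 105.1 mm.
The +f correction barely moves this — solving exactly, f² + N·c·f − N·c·H = 0 ⇒ f = (−N·c + √((N·c)² + 4·N·c·H))/2 = (−0.14 + √44184)/2 ≈ 105.03 mm, so f ≈ 105 mm.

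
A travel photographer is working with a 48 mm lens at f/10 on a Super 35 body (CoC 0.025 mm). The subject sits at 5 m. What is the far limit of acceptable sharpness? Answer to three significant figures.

10.8 m

Hyperfocal distance H = f²/(N·c) + f = 48²/(10 × 0.025) + 48 = 2304/0.25 + 48 ≈ 9264.0 mm ≈ 9.264 m.
Far limit Df = s·(H − f)/(H − s) = 5000 × (9264.0 − 48) / (9264.0 − 5000) = 5000 × 9216.0 / 4264.0 ≈ 10807 mm ≈ 10.8 m.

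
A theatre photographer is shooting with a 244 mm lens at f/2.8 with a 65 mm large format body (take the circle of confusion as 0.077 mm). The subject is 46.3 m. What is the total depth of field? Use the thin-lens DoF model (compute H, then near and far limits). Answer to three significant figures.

Hyperfocal distance H = f²/(N·c) + f = 244²/(2.8 × 0.077) + 244 = 59536/0.2156 + 244 ≈ 276385.0 mm ≈ 276.4 m.
Near limit Dn = s·(H − f)/(H + s − 2f) = 46300 × (276385.0 − 244) / (276385.0 + 46300 − 2 × 244) = 46300 × 276141.0 / 322197.0 ≈ 39682 mm.
Far limit Df = s·(H − f)/(H − s) = 46300 × (276385.0 − 244) / (276385.0 − 46300) = 46300 × 276141.0 / 230085.0 ≈ 55568 mm.
Depth of field = Df − Dn = 55568 − 39682 ≈ 15886 mm ≈ 15.9 m.

15.9 m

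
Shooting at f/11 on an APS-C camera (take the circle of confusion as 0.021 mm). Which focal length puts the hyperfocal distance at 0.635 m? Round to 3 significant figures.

12.0 mm

From H = f²/(N·c) + f, with f ≪ H: f ≈ √(H·N·c) = √(635 × 11 × 0.021) = √146.69 ≈ 12.11 mm.
Exact: f² + N·c·f − N·c·H = 0 ⇒ f = (−N·c + √((N·c)² + 4·N·c·H))/2 = (−0.231 + √586.79)/2 ≈ 11.996 mm ≈ 12.0 mm.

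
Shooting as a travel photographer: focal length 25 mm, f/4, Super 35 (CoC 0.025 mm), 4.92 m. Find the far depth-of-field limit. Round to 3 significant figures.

22.7 m

Hyperfocal distance H = f²/(N·c) + f = 25²/(4 × 0.025) + 25 = 625/0.1 + 25 ≈ 6275.0 mm ≈ 6.275 m.
Far limit Df = s·(H − f)/(H − s) = 4920 × (6275.0 − 25) / (6275.0 − 4920) = 4920 × 6250.0 / 1355.0 ≈ 22694 mm ≈ 22.7 m.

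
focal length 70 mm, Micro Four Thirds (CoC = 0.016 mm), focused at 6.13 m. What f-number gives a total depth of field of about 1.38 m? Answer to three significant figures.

f/5.62

Write h = H − f = f²/(N·c). The thin-lens limits are Dn = s·h/(h + (s−f)) and Df = s·h/(h − (s−f)), so DoF = Df − Dn = 2·s·(s−f)·h / (h² − (s−f)²).
That is a quadratic in h: DoF·h² − 2·s·(s−f)·h − DoF·(s−f)² = 0 ⇒ h = (s−f)·(s + √(s² + DoF²)) / DoF = 6060 × (6130 + √(6130² + 1380²)) / 1380 = 6060 × (6130 + 6283.41) / 1380 ≈ 54511 mm.
Then N = f²/(c·h) = 70² / (0.016 × 54511) = 4900 / 872.18 ≈ 5.62.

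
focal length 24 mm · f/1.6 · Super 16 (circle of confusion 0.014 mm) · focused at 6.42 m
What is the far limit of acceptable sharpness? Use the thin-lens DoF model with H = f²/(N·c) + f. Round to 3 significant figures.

8.55 m

Hyperfocal distance H = f²/(N·c) + f = 24²/(1.6 × 0.014) + 24 = 576/0.0224 + 24 ≈ 25738.3 mm ≈ 25.74 m.
Far limit Df = s·(H − f)/(H − s) = 6420 × (25738.3 − 24) / (25738.3 − 6420) = 6420 × 25714.3 / 19318.3 ≈ 8545.6 mm ≈ 8.55 m.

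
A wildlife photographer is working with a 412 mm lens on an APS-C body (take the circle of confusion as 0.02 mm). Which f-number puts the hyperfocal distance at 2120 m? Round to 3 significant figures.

Rearrange H = f²/(N·c) + f for N: N = f² / ((H − f)·c).
N = 412² / ((2120000 − 412) × 0.02) = 169744 / 42392 ≈ 4.

f/4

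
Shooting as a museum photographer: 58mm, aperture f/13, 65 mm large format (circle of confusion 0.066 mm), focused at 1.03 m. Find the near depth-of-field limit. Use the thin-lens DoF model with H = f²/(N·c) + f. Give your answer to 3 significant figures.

Hyperfocal distance H = f²/(N·c) + f = 58²/(13 × 0.066) + 58 = 3364/0.858 + 58 ≈ 3978.7 mm ≈ 3.979 m.
Near limit Dn = s·(H − f)/(H + s − 2f) = 1030 × (3978.7 − 58) / (3978.7 + 1030 − 2 × 58) = 1030 × 3920.7 / 4892.7 ≈ 825.38 mm ≈ 0.825 m.

0.825 m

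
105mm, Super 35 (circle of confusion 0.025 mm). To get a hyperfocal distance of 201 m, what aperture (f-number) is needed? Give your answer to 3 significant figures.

f/2.20

Rearrange H = f²/(N·c) + f for N: N = f² / ((H − f)·c).
N = 105² / ((201000 − 105) × 0.025) = 11025 / 5022 ≈ 2.20.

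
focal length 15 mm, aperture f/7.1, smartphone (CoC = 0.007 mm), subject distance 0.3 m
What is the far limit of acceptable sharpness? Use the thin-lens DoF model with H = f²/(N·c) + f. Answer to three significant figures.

320 mm

Hyperfocal distance H = f²/(N·c) + f = 15²/(7.1 × 0.007) + 15 = 225/0.0497 + 15 ≈ 4542.2 mm ≈ 4.542 m.
Far limit Df = s·(H − f)/(H − s) = 300 × (4542.2 − 15) / (4542.2 − 300) = 300 × 4527.2 / 4242.2 ≈ 320.15 mm.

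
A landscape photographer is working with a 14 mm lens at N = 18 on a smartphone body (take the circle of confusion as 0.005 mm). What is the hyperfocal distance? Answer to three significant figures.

Hyperfocal distance H = f²/(N·c) + f = 14²/(18 × 0.005) + 14 = 196/0.09 + 14 ≈ 2191.8 mm ≈ 2.19 m.

2.19 m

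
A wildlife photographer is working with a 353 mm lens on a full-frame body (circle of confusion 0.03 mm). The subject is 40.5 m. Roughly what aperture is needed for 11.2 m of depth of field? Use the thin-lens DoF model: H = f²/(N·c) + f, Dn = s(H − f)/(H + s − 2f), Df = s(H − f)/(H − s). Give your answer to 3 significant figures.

f/14

Write h = H − f = f²/(N·c). The thin-lens limits are Dn = s·h/(h + (s−f)) and Df = s·h/(h − (s−f)), so DoF = Df − Dn = 2·s·(s−f)·h / (h² − (s−f)²).
That is a quadratic in h: DoF·h² − 2·s·(s−f)·h − DoF·(s−f)² = 0 ⇒ h = (s−f)·(s + √(s² + DoF²)) / DoF = 40147 × (40500 + √(40500² + 11200²)) / 11200 = 40147 × (40500 + 42020.1) / 11200 ≈ 295798 mm.
Then N = f²/(c·h) = 353² / (0.03 × 295798) = 124609 / 8873.9 ≈ 14.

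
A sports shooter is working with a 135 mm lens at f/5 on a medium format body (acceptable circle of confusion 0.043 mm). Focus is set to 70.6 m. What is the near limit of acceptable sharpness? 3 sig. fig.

38.6 m

Hyperfocal distance H = f²/(N·c) + f = 135²/(5 × 0.043) + 135 = 18225/0.215 + 135 ≈ 84902.4 mm ≈ 84.90 m.
Near limit Dn = s·(H − f)/(H + s − 2f) = 70600 × (84902.4 − 135) / (84902.4 + 70600 − 2 × 135) = 70600 × 84767.4 / 155232.4 ≈ 38552 mm ≈ 38.6 m.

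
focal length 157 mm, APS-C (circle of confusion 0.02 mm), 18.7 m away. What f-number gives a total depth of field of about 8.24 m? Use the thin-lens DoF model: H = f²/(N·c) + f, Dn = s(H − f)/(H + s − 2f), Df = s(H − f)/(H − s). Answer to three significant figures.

f/14

Write h = H − f = f²/(N·c). The thin-lens limits are Dn = s·h/(h + (s−f)) and Df = s·h/(h − (s−f)), so DoF = Df − Dn = 2·s·(s−f)·h / (h² − (s−f)²).
That is a quadratic in h: DoF·h² − 2·s·(s−f)·h − DoF·(s−f)² = 0 ⇒ h = (s−f)·(s + √(s² + DoF²)) / DoF = 18543 × (18700 + √(18700² + 8240²)) / 8240 = 18543 × (18700 + 20435.0) / 8240 ≈ 88068 mm.
Then N = f²/(c·h) = 157² / (0.02 × 88068) = 24649 / 1761.4 ≈ 14.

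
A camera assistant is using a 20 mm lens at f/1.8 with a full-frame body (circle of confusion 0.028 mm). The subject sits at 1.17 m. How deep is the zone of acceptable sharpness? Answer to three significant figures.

346 mm

Hyperfocal distance H = f²/(N·c) + f = 20²/(1.8 × 0.028) + 20 = 400/0.0504 + 20 ≈ 7956.5 mm ≈ 7.957 m.
Near limit Dn = s·(H − f)/(H + s − 2f) = 1170 × (7956.5 − 20) / (7956.5 + 1170 − 2 × 20) = 1170 × 7936.5 / 9086.5 ≈ 1021.92 mm.
Far limit Df = s·(H − f)/(H − s) = 1170 × (7956.5 − 20) / (7956.5 − 1170) = 1170 × 7936.5 / 6786.5 ≈ 1368.26 mm.
Depth of field = Df − Dn = 1368.26 − 1021.92 ≈ 346.34 mm.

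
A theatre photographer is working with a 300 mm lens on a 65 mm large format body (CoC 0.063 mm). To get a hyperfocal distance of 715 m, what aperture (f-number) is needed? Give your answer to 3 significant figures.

Rearrange H = f²/(N·c) + f for N: N = f² / ((H − f)·c).
N = 300² / ((715000 − 300) × 0.063) = 90000 / 45026 ≈ 2.00.

f/2.00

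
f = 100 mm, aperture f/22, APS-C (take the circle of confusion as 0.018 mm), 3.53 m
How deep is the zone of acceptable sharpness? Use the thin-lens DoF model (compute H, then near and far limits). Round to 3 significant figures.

0.977 m

Hyperfocal distance H = f²/(N·c) + f = 100²/(22 × 0.018) + 100 = 10000/0.396 + 100 ≈ 25352.5 mm ≈ 25.35 m.
Near limit Dn = s·(H − f)/(H + s − 2f) = 3530 × (25352.5 − 100) / (25352.5 + 3530 − 2 × 100) = 3530 × 25252.5 / 28682.5 ≈ 3107.86 mm.
Far limit Df = s·(H − f)/(H − s) = 3530 × (25352.5 − 100) / (25352.5 − 3530) = 3530 × 25252.5 / 21822.5 ≈ 4084.83 mm.
Depth of field = Df − Dn = 4084.83 − 3107.86 ≈ 976.97 mm ≈ 0.977 m.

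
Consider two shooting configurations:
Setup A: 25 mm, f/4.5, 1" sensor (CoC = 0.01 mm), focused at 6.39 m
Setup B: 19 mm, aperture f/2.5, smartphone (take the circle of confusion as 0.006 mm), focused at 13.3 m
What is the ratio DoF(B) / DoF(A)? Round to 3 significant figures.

Setup A: H = 25²/(4.5×0.01) + 25 ≈ 13913.9 mm; DoF = Df − Dn = 11795.8 − 4381.9 ≈ 7413.9 mm.
Setup B: H = 19²/(2.5×0.006) + 19 ≈ 24085.7 mm; DoF = Df − Dn = 29677 − 8570 ≈ 21107 mm.
Ratio = 21107 / 7413.9 ≈ 2.85.

2.85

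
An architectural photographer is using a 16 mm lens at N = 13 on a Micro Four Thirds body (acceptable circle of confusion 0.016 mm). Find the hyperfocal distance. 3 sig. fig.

1.25 m

Hyperfocal distance H = f²/(N·c) + f = 16²/(13 × 0.016) + 16 = 256/0.208 + 16 ≈ 1246.8 mm ≈ 1.25 m.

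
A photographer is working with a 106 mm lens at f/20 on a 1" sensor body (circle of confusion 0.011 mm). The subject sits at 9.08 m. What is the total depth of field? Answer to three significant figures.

3.29 m

Hyperfocal distance H = f²/(N·c) + f = 106²/(20 × 0.011) + 106 = 11236/0.22 + 106 ≈ 51178.7 mm ≈ 51.18 m.
Near limit Dn = s·(H − f)/(H + s − 2f) = 9080 × (51178.7 − 106) / (51178.7 + 9080 − 2 × 106) = 9080 × 51072.7 / 60046.7 ≈ 7723.0 mm.
Far limit Df = s·(H − f)/(H − s) = 9080 × (51178.7 − 106) / (51178.7 − 9080) = 9080 × 51072.7 / 42098.7 ≈ 11015.5 mm.
Depth of field = Df − Dn = 11015.5 − 7723.0 ≈ 3292.5 mm ≈ 3.29 m.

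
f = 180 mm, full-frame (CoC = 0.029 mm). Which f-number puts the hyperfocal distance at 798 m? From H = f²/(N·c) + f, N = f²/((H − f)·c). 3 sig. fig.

f/1.40

Rearrange H = f²/(N·c) + f for N: N = f² / ((H − f)·c).
N = 180² / ((798000 − 180) × 0.029) = 32400 / 23137 ≈ 1.40.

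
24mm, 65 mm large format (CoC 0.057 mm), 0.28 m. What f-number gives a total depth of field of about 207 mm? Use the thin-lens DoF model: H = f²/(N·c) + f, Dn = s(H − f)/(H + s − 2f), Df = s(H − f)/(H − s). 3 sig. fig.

Write h = H − f = f²/(N·c). The thin-lens limits are Dn = s·h/(h + (s−f)) and Df = s·h/(h − (s−f)), so DoF = Df − Dn = 2·s·(s−f)·h / (h² − (s−f)²).
That is a quadratic in h: DoF·h² − 2·s·(s−f)·h − DoF·(s−f)² = 0 ⇒ h = (s−f)·(s + √(s² + DoF²)) / DoF = 256 × (280 + √(280² + 207²)) / 207 = 256 × (280 + 348.208) / 207 ≈ 776.91 mm.
Then N = f²/(c·h) = 24² / (0.057 × 776.91) = 576 / 44.284 ≈ 13.

f/13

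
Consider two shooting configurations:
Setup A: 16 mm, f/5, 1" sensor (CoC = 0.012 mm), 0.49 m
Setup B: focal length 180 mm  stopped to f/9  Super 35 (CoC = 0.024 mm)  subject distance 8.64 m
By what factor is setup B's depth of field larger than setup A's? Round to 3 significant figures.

Setup A: H = 16²/(5×0.012) + 16 ≈ 4282.7 mm; DoF = Df − Dn = 551.24 − 441.01 ≈ 110.23 mm.
Setup B: H = 180²/(9×0.024) + 180 ≈ 150180.0 mm; DoF = Df − Dn = 9156.42 − 8178.72 ≈ 977.70 mm.
Ratio = 977.70 / 110.23 ≈ 8.87.

8.87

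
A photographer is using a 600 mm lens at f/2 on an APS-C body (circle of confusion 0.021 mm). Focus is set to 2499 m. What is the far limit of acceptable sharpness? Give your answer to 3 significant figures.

3530 m

Hyperfocal distance H = f²/(N·c) + f = 600²/(2 × 0.021) + 600 = 360000/0.042 + 600 ≈ 8572028.6 mm ≈ 8572 m.
Far limit Df = s·(H − f)/(H − s) = 2499000 × (8572028.6 − 600) / (8572028.6 − 2499000) = 2499000 × 8571428.6 / 6073028.6 ≈ 3527071 mm ≈ 3530 m.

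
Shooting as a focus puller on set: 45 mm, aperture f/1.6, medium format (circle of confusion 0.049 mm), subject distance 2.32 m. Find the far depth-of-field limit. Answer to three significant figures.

Hyperfocal distance H = f²/(N·c) + f = 45²/(1.6 × 0.049) + 45 = 2025/0.0784 + 45 ≈ 25874.1 mm ≈ 25.87 m.
Far limit Df = s·(H − f)/(H − s) = 2320 × (25874.1 − 45) / (25874.1 − 2320) = 2320 × 25829.1 / 23554.1 ≈ 2544.1 mm ≈ 2.54 m.

2.54 m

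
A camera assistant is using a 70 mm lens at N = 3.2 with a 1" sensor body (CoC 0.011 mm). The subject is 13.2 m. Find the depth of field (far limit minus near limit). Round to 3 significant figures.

2.51 m

Hyperfocal distance H = f²/(N·c) + f = 70²/(3.2 × 0.011) + 70 = 4900/0.0352 + 70 ≈ 139274.5 mm ≈ 139.3 m.
Near limit Dn = s·(H − f)/(H + s − 2f) = 13200 × (139274.5 − 70) / (139274.5 + 13200 − 2 × 70) = 13200 × 139204.5 / 152334.5 ≈ 12062.3 mm.
Far limit Df = s·(H − f)/(H − s) = 13200 × (139274.5 − 70) / (139274.5 − 13200) = 13200 × 139204.5 / 126074.5 ≈ 14574.7 mm.
Depth of field = Df − Dn = 14574.7 − 12062.3 ≈ 2512.4 mm ≈ 2.51 m.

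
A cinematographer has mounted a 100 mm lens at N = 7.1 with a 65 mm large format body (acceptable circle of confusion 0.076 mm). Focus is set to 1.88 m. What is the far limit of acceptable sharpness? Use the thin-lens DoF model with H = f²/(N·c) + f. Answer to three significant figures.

Hyperfocal distance H = f²/(N·c) + f = 100²/(7.1 × 0.076) + 100 = 10000/0.5396 + 100 ≈ 18632.2 mm ≈ 18.63 m.
Far limit Df = s·(H − f)/(H − s) = 1880 × (18632.2 − 100) / (18632.2 − 1880) = 1880 × 18532.2 / 16752.2 ≈ 2079.8 mm ≈ 2.08 m.

2.08 m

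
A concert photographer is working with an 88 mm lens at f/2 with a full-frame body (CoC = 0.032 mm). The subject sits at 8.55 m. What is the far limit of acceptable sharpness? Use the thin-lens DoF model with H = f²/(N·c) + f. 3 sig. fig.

9.19 m

Hyperfocal distance H = f²/(N·c) + f = 88²/(2 × 0.032) + 88 = 7744/0.064 + 88 ≈ 121088.0 mm ≈ 121.1 m.
Far limit Df = s·(H − f)/(H − s) = 8550 × (121088.0 − 88) / (121088.0 − 8550) = 8550 × 121000.0 / 112538.0 ≈ 9192.9 mm ≈ 9.19 m.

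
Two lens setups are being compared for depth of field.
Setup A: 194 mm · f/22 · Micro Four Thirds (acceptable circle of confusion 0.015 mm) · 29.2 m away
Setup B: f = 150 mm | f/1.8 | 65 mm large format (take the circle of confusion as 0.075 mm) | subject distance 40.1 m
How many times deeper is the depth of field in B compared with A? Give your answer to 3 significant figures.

1.28

Setup A: H = 194²/(22×0.015) + 194 ≈ 114242.5 mm; DoF = Df − Dn = 39159 − 23279 ≈ 15880 mm.
Setup B: H = 150²/(1.8×0.075) + 150 ≈ 166816.7 mm; DoF = Df − Dn = 52742 − 32347 ≈ 20395 mm.
Ratio = 20395 / 15880 ≈ 1.28.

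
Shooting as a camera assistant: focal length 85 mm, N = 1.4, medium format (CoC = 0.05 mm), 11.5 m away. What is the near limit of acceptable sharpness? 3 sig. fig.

10.4 m

Hyperfocal distance H = f²/(N·c) + f = 85²/(1.4 × 0.05) + 85 = 7225/0.07 + 85 ≈ 103299.3 mm ≈ 103.3 m.
Near limit Dn = s·(H − f)/(H + s − 2f) = 11500 × (103299.3 − 85) / (103299.3 + 11500 − 2 × 85) = 11500 × 103214.3 / 114629.3 ≈ 10355 mm ≈ 10.4 m.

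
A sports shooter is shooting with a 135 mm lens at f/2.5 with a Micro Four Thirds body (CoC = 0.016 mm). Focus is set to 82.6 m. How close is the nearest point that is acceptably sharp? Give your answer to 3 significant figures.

Hyperfocal distance H = f²/(N·c) + f = 135²/(2.5 × 0.016) + 135 = 18225/0.04 + 135 ≈ 455760.0 mm ≈ 455.8 m.
Near limit Dn = s·(H − f)/(H + s − 2f) = 82600 × (455760.0 − 135) / (455760.0 + 82600 − 2 × 135) = 82600 × 455625.0 / 538090.0 ≈ 69941 mm ≈ 69.9 m.

69.9 m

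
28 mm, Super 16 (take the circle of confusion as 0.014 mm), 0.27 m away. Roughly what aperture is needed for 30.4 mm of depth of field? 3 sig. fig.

f/13

Write h = H − f = f²/(N·c). The thin-lens limits are Dn = s·h/(h + (s−f)) and Df = s·h/(h − (s−f)), so DoF = Df − Dn = 2·s·(s−f)·h / (h² − (s−f)²).
That is a quadratic in h: DoF·h² − 2·s·(s−f)·h − DoF·(s−f)² = 0 ⇒ h = (s−f)·(s + √(s² + DoF²)) / DoF = 242 × (270 + √(270² + 30.4²)) / 30.4 = 242 × (270 + 271.706) / 30.4 ≈ 4312.3 mm.
Then N = f²/(c·h) = 28² / (0.014 × 4312.3) = 784 / 60.372 ≈ 13.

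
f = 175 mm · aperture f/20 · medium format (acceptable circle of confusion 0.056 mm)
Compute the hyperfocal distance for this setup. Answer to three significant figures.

27.5 m

Hyperfocal distance H = f²/(N·c) + f = 175²/(20 × 0.056) + 175 = 30625/1.12 + 175 ≈ 27518.7 mm ≈ 27.5 m.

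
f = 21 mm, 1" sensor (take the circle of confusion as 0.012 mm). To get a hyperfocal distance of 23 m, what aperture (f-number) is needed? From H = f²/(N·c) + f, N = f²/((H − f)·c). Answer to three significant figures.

f/1.60

Rearrange H = f²/(N·c) + f for N: N = f² / ((H − f)·c).
N = 21² / ((23000 − 21) × 0.012) = 441 / 275.7 ≈ 1.60.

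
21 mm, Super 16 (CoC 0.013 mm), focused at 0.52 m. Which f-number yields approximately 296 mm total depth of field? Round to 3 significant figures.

f/18

Write h = H − f = f²/(N·c). The thin-lens limits are Dn = s·h/(h + (s−f)) and Df = s·h/(h − (s−f)), so DoF = Df − Dn = 2·s·(s−f)·h / (h² − (s−f)²).
That is a quadratic in h: DoF·h² − 2·s·(s−f)·h − DoF·(s−f)² = 0 ⇒ h = (s−f)·(s + √(s² + DoF²)) / DoF = 499 × (520 + √(520² + 296²)) / 296 = 499 × (520 + 598.344) / 296 ≈ 1885.3 mm.
Then N = f²/(c·h) = 21² / (0.013 × 1885.3) = 441 / 24.509 ≈ 18.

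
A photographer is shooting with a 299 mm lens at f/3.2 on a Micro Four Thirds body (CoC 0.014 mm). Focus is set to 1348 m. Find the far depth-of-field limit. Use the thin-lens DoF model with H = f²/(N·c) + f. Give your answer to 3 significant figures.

4150 m

Hyperfocal distance H = f²/(N·c) + f = 299²/(3.2 × 0.014) + 299 = 89401/0.0448 + 299 ≈ 1995857.0 mm ≈ 1996 m.
Far limit Df = s·(H − f)/(H − s) = 1348000 × (1995857.0 − 299) / (1995857.0 − 1348000) = 1348000 × 1995558.0 / 647857.0 ≈ 4152170 mm ≈ 4150 m.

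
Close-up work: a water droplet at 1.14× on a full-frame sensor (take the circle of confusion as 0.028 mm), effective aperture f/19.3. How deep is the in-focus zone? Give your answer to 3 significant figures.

At magnification m, DoF ≈ 2·N_eff·c/m² = 2 × 19.3 × 0.028 / 1.14² = 1.081 / 1.3 ≈ 0.832 mm.

0.832 mm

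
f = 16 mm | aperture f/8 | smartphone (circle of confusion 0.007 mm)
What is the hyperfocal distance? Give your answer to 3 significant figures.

4.59 m

Hyperfocal distance H = f²/(N·c) + f = 16²/(8 × 0.007) + 16 = 256/0.056 + 16 ≈ 4587.4 mm ≈ 4.59 m.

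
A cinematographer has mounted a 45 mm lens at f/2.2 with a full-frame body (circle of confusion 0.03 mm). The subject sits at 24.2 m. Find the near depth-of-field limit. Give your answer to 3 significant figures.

13.5 m

Hyperfocal distance H = f²/(N·c) + f = 45²/(2.2 × 0.03) + 45 = 2025/0.066 + 45 ≈ 30726.8 mm ≈ 30.73 m.
Near limit Dn = s·(H − f)/(H + s − 2f) = 24200 × (30726.8 − 45) / (30726.8 + 24200 − 2 × 45) = 24200 × 30681.8 / 54836.8 ≈ 13540 mm ≈ 13.5 m.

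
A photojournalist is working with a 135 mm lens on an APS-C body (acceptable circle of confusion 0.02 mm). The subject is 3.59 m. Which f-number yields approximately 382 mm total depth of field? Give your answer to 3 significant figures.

Write h = H − f = f²/(N·c). The thin-lens limits are Dn = s·h/(h + (s−f)) and Df = s·h/(h − (s−f)), so DoF = Df − Dn = 2·s·(s−f)·h / (h² − (s−f)²).
That is a quadratic in h: DoF·h² − 2·s·(s−f)·h − DoF·(s−f)² = 0 ⇒ h = (s−f)·(s + √(s² + DoF²)) / DoF = 3455 × (3590 + √(3590² + 382²)) / 382 = 3455 × (3590 + 3610.27) / 382 ≈ 65123 mm.
Then N = f²/(c·h) = 135² / (0.02 × 65123) = 18225 / 1302.5 ≈ 14.

f/14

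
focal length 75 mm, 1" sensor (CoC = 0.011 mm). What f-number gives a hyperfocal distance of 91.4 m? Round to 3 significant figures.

Rearrange H = f²/(N·c) + f for N: N = f² / ((H − f)·c).
N = 75² / ((91400 − 75) × 0.011) = 5625 / 1005 ≈ 5.60.

f/5.60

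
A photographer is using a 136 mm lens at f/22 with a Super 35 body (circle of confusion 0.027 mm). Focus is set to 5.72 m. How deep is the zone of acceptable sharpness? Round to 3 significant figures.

Hyperfocal distance H = f²/(N·c) + f = 136²/(22 × 0.027) + 136 = 18496/0.594 + 136 ≈ 31274.0 mm ≈ 31.27 m.
Near limit Dn = s·(H − f)/(H + s − 2f) = 5720 × (31274.0 − 136) / (31274.0 + 5720 − 2 × 136) = 5720 × 31138.0 / 36722.0 ≈ 4850.2 mm.
Far limit Df = s·(H − f)/(H − s) = 5720 × (31274.0 − 136) / (31274.0 − 5720) = 5720 × 31138.0 / 25554.0 ≈ 6969.9 mm.
Depth of field = Df − Dn = 6969.9 − 4850.2 ≈ 2119.7 mm ≈ 2.12 m.

2.12 m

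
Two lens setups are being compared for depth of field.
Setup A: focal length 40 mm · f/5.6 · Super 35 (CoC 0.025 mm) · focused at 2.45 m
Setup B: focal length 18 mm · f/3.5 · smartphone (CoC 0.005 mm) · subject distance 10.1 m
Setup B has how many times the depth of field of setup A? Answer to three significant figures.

Setup A: H = 40²/(5.6×0.025) + 40 ≈ 11468.6 mm; DoF = Df − Dn = 3104.7 − 2023.3 ≈ 1081.4 mm.
Setup B: H = 18²/(3.5×0.005) + 18 ≈ 18532.3 mm; DoF = Df − Dn = 22176 − 6539 ≈ 15637 mm.
Ratio = 15637 / 1081.4 ≈ 14.5.

14.5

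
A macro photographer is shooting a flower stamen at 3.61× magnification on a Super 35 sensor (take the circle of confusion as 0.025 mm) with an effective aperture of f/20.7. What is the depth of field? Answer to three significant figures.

At magnification m, DoF ≈ 2·N_eff·c/m² = 2 × 20.7 × 0.025 / 3.61² = 1.035 / 13.03 ≈ 0.0794 mm.

0.0794 mm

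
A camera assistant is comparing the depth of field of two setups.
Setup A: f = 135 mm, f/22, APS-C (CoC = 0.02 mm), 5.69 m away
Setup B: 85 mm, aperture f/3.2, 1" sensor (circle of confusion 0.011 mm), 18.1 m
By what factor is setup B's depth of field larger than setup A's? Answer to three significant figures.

2.06

Setup A: H = 135²/(22×0.02) + 135 ≈ 41555.5 mm; DoF = Df − Dn = 6571.3 − 5017.1 ≈ 1554.2 mm.
Setup B: H = 85²/(3.2×0.011) + 85 ≈ 205340.7 mm; DoF = Df − Dn = 19841.5 − 16639.6 ≈ 3201.9 mm.
Ratio = 3201.9 / 1554.2 ≈ 2.06.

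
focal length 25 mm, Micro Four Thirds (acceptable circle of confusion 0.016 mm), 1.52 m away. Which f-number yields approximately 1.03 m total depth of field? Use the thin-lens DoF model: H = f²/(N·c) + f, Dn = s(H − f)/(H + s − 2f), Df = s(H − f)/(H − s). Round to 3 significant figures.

Write h = H − f = f²/(N·c). The thin-lens limits are Dn = s·h/(h + (s−f)) and Df = s·h/(h − (s−f)), so DoF = Df − Dn = 2·s·(s−f)·h / (h² − (s−f)²).
That is a quadratic in h: DoF·h² − 2·s·(s−f)·h − DoF·(s−f)² = 0 ⇒ h = (s−f)·(s + √(s² + DoF²)) / DoF = 1495 × (1520 + √(1520² + 1030²)) / 1030 = 1495 × (1520 + 1836.11) / 1030 ≈ 4871.2 mm.
Then N = f²/(c·h) = 25² / (0.016 × 4871.2) = 625 / 77.940 ≈ 8.02.

f/8.02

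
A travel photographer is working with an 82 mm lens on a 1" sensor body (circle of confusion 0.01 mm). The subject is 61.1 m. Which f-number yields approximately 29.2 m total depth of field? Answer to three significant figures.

Write h = H − f = f²/(N·c). The thin-lens limits are Dn = s·h/(h + (s−f)) and Df = s·h/(h − (s−f)), so DoF = Df − Dn = 2·s·(s−f)·h / (h² − (s−f)²).
That is a quadratic in h: DoF·h² − 2·s·(s−f)·h − DoF·(s−f)² = 0 ⇒ h = (s−f)·(s + √(s² + DoF²)) / DoF = 61018 × (61100 + √(61100² + 29200²)) / 29200 = 61018 × (61100 + 67718.9) / 29200 ≈ 269187 mm.
Then N = f²/(c·h) = 82² / (0.01 × 269187) = 6724 / 2691.9 ≈ 2.50.

f/2.50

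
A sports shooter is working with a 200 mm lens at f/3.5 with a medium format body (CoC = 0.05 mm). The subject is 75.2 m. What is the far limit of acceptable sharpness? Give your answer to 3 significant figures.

Hyperfocal distance H = f²/(N·c) + f = 200²/(3.5 × 0.05) + 200 = 40000/0.175 + 200 ≈ 228771.4 mm ≈ 228.8 m.
Far limit Df = s·(H − f)/(H − s) = 75200 × (228771.4 − 200) / (228771.4 − 75200) = 75200 × 228571.4 / 153571.4 ≈ 111926 mm ≈ 112 m.

112 m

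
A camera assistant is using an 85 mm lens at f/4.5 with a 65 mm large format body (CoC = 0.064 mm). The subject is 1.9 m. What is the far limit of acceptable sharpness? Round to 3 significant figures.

Hyperfocal distance H = f²/(N·c) + f = 85²/(4.5 × 0.064) + 85 = 7225/0.288 + 85 ≈ 25171.8 mm ≈ 25.17 m.
Far limit Df = s·(H − f)/(H − s) = 1900 × (25171.8 − 85) / (25171.8 − 1900) = 1900 × 25086.8 / 23271.8 ≈ 2048.2 mm ≈ 2.05 m.

2.05 m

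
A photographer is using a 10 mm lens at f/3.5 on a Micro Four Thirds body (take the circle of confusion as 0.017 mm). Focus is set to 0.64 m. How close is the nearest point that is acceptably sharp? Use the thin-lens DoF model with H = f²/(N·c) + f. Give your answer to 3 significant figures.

Hyperfocal distance H = f²/(N·c) + f = 10²/(3.5 × 0.017) + 10 = 100/0.0595 + 10 ≈ 1690.7 mm ≈ 1.691 m.
Near limit Dn = s·(H − f)/(H + s − 2f) = 640 × (1690.7 − 10) / (1690.7 + 640 − 2 × 10) = 640 × 1680.7 / 2310.7 ≈ 465.51 mm.

466 mm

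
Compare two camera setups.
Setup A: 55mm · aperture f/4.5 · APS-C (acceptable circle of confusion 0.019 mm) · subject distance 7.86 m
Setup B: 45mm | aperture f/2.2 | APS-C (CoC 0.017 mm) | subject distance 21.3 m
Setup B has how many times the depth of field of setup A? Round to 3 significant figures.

Setup A: H = 55²/(4.5×0.019) + 55 ≈ 35435.1 mm; DoF = Df − Dn = 10084.7 − 6439.4 ≈ 3645.3 mm.
Setup B: H = 45²/(2.2×0.017) + 45 ≈ 54189.4 mm; DoF = Df − Dn = 35065 − 15296 ≈ 19769 mm.
Ratio = 19769 / 3645.3 ≈ 5.42.

5.42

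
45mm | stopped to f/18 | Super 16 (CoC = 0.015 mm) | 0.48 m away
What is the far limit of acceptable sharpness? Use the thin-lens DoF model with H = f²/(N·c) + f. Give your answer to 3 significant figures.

Hyperfocal distance H = f²/(N·c) + f = 45²/(18 × 0.015) + 45 = 2025/0.27 + 45 ≈ 7545.0 mm ≈ 7.545 m.
Far limit Df = s·(H − f)/(H − s) = 480 × (7545.0 − 45) / (7545.0 − 480) = 480 × 7500.0 / 7065.0 ≈ 509.55 mm ≈ 0.510 m.

0.510 m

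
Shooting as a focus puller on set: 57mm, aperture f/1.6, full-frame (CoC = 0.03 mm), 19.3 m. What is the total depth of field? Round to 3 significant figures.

Hyperfocal distance H = f²/(N·c) + f = 57²/(1.6 × 0.03) + 57 = 3249/0.048 + 57 ≈ 67744.5 mm ≈ 67.74 m.
Near limit Dn = s·(H − f)/(H + s − 2f) = 19300 × (67744.5 − 57) / (67744.5 + 19300 − 2 × 57) = 19300 × 67687.5 / 86930.5 ≈ 15028 mm.
Far limit Df = s·(H − f)/(H − s) = 19300 × (67744.5 − 57) / (67744.5 − 19300) = 19300 × 67687.5 / 48444.5 ≈ 26966 mm.
Depth of field = Df − Dn = 26966 − 15028 ≈ 11938 mm ≈ 11.9 m.

11.9 m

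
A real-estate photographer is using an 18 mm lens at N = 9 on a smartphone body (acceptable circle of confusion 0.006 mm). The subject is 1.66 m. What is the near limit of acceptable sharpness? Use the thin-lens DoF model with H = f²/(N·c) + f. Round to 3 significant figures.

1.30 m

Hyperfocal distance H = f²/(N·c) + f = 18²/(9 × 0.006) + 18 = 324/0.054 + 18 ≈ 6018.0 mm ≈ 6.018 m.
Near limit Dn = s·(H − f)/(H + s − 2f) = 1660 × (6018.0 − 18) / (6018.0 + 1660 − 2 × 18) = 1660 × 6000.0 / 7642.0 ≈ 1303.3 mm ≈ 1.30 m.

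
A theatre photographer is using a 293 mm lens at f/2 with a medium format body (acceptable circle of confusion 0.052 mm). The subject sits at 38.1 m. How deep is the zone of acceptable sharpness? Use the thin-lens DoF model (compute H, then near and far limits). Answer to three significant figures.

3.50 m

Hyperfocal distance H = f²/(N·c) + f = 293²/(2 × 0.052) + 293 = 85849/0.104 + 293 ≈ 825764.2 mm ≈ 825.8 m.
Near limit Dn = s·(H − f)/(H + s − 2f) = 38100 × (825764.2 − 293) / (825764.2 + 38100 − 2 × 293) = 38100 × 825471.2 / 863278.2 ≈ 36431.4 mm.
Far limit Df = s·(H − f)/(H − s) = 38100 × (825764.2 − 293) / (825764.2 − 38100) = 38100 × 825471.2 / 787664.2 ≈ 39928.8 mm.
Depth of field = Df − Dn = 39928.8 − 36431.4 ≈ 3497.4 mm ≈ 3.50 m.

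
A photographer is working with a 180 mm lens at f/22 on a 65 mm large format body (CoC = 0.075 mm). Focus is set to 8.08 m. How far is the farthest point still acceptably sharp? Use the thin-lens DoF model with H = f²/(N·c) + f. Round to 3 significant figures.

13.5 m

Hyperfocal distance H = f²/(N·c) + f = 180²/(22 × 0.075) + 180 = 32400/1.65 + 180 ≈ 19816.4 mm ≈ 19.82 m.
Far limit Df = s·(H − f)/(H − s) = 8080 × (19816.4 − 180) / (19816.4 − 8080) = 8080 × 19636.4 / 11736.4 ≈ 13519 mm ≈ 13.5 m.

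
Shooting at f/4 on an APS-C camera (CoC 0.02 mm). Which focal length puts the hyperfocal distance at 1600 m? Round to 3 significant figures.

358 mm

From H = f²/(N·c) + f, with f ≪ H: f ≈ √(H·N·c) = √(1600000 × 4 × 0.02) = √128000 ≈ 357.8 mm.
The +f correction barely moves this — solving exactly, f² + N·c·f − N·c·H = 0 ⇒ f = (−N·c + √((N·c)² + 4·N·c·H))/2 = (−0.08 + √512000)/2 ≈ 357.73 mm, so f ≈ 358 mm.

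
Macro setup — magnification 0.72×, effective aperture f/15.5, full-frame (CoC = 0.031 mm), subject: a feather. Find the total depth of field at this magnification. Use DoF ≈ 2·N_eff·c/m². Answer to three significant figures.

At magnification m, DoF ≈ 2·N_eff·c/m² = 2 × 15.5 × 0.031 / 0.72² = 0.961 / 0.5184 ≈ 1.85 mm.

1.85 mm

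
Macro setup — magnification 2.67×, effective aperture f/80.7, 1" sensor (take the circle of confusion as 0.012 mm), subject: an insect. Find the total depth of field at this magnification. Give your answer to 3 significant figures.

At magnification m, DoF ≈ 2·N_eff·c/m² = 2 × 80.7 × 0.012 / 2.67² = 1.937 / 7.129 ≈ 0.272 mm.

0.272 mm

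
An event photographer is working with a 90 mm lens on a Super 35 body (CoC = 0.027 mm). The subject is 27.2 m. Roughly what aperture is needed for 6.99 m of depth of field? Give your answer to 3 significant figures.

Write h = H − f = f²/(N·c). The thin-lens limits are Dn = s·h/(h + (s−f)) and Df = s·h/(h − (s−f)), so DoF = Df − Dn = 2·s·(s−f)·h / (h² − (s−f)²).
That is a quadratic in h: DoF·h² − 2·s·(s−f)·h − DoF·(s−f)² = 0 ⇒ h = (s−f)·(s + √(s² + DoF²)) / DoF = 27110 × (27200 + √(27200² + 6990²)) / 6990 = 27110 × (27200 + 28083.8) / 6990 ≈ 214413 mm.
Then N = f²/(c·h) = 90² / (0.027 × 214413) = 8100 / 5789.1 ≈ 1.40.

f/1.40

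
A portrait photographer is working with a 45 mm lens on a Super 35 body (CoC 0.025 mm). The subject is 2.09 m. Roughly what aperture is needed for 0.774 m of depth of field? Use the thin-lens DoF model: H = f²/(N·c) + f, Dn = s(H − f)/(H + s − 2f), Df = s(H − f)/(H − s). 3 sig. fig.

f/7.10

Write h = H − f = f²/(N·c). The thin-lens limits are Dn = s·h/(h + (s−f)) and Df = s·h/(h − (s−f)), so DoF = Df − Dn = 2·s·(s−f)·h / (h² − (s−f)²).
That is a quadratic in h: DoF·h² − 2·s·(s−f)·h − DoF·(s−f)² = 0 ⇒ h = (s−f)·(s + √(s² + DoF²)) / DoF = 2045 × (2090 + √(2090² + 774²)) / 774 = 2045 × (2090 + 2228.72) / 774 ≈ 11411 mm.
Then N = f²/(c·h) = 45² / (0.025 × 11411) = 2025 / 285.26 ≈ 7.10.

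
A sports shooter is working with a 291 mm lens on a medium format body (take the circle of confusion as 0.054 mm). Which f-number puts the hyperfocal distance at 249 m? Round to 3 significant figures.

Rearrange H = f²/(N·c) + f for N: N = f² / ((H − f)·c).
N = 291² / ((249000 − 291) × 0.054) = 84681 / 13430 ≈ 6.31.

f/6.31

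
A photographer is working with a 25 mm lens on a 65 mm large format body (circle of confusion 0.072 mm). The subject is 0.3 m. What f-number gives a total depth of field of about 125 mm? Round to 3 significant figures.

f/6.31

Write h = H − f = f²/(N·c). The thin-lens limits are Dn = s·h/(h + (s−f)) and Df = s·h/(h − (s−f)), so DoF = Df − Dn = 2·s·(s−f)·h / (h² − (s−f)²).
That is a quadratic in h: DoF·h² − 2·s·(s−f)·h − DoF·(s−f)² = 0 ⇒ h = (s−f)·(s + √(s² + DoF²)) / DoF = 275 × (300 + √(300² + 125²)) / 125 = 275 × (300 + 325.000) / 125 ≈ 1375.0 mm.
Then N = f²/(c·h) = 25² / (0.072 × 1375.0) = 625 / 99.000 ≈ 6.31.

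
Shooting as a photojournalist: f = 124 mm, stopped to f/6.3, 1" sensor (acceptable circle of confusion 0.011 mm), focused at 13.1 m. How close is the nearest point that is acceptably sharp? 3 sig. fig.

Hyperfocal distance H = f²/(N·c) + f = 124²/(6.3 × 0.011) + 124 = 15376/0.0693 + 124 ≈ 221999.9 mm ≈ 222.0 m.
Near limit Dn = s·(H − f)/(H + s − 2f) = 13100 × (221999.9 − 124) / (221999.9 + 13100 − 2 × 124) = 13100 × 221875.9 / 234851.9 ≈ 12376 mm ≈ 12.4 m.

12.4 m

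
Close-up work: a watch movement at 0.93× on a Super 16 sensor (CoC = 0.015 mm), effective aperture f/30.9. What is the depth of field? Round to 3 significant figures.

1.07 mm

At magnification m, DoF ≈ 2·N_eff·c/m² = 2 × 30.9 × 0.015 / 0.93² = 0.927 / 0.8649 ≈ 1.07 mm.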